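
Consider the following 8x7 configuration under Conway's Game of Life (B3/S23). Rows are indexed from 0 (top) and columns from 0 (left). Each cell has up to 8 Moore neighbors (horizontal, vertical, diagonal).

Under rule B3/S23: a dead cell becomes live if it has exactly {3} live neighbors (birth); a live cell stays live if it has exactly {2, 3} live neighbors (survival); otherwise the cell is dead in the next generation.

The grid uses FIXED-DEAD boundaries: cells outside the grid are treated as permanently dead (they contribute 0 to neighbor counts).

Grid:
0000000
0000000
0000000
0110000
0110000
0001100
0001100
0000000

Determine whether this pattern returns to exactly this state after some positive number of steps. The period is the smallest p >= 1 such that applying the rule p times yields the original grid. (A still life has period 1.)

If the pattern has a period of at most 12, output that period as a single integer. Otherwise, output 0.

Simulating and comparing each generation to the original:
Gen 0 (original, given above): 8 live cells
Gen 1: 6 live cells, differs from original
Gen 2: 8 live cells, MATCHES original -> period = 2

Answer: 2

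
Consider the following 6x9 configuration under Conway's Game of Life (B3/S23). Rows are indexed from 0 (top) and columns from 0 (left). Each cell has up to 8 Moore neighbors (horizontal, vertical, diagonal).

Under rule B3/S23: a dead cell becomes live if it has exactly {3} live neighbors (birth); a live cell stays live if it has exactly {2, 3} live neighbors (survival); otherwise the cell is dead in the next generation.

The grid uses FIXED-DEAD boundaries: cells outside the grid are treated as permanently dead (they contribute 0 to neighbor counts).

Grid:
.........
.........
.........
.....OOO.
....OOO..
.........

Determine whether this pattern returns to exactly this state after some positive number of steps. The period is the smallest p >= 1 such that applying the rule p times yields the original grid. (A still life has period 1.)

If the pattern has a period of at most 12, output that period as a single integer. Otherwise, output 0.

Answer: 2

Derivation:
Simulating and comparing each generation to the original:
Gen 0 (original, given above): 6 live cells
Gen 1: 6 live cells, differs from original
Gen 2: 6 live cells, MATCHES original -> period = 2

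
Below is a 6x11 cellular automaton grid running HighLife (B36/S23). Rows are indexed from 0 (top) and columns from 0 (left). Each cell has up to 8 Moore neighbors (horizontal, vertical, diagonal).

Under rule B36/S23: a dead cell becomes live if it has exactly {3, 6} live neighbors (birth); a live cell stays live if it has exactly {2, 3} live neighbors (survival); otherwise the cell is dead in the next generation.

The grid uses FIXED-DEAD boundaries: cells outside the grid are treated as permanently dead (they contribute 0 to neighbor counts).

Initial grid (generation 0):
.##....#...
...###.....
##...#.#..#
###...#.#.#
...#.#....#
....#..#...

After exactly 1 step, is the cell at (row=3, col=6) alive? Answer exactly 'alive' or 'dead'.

Answer: alive

Derivation:
Simulating step by step:
Generation 0 (given above): 22 live cells
Generation 1: 28 live cells
..###......
#..###.....
#..#.#.#.#.
#.#.####..#
.#######.#.
....#......

Cell (3,6) at generation 1: 1 -> alive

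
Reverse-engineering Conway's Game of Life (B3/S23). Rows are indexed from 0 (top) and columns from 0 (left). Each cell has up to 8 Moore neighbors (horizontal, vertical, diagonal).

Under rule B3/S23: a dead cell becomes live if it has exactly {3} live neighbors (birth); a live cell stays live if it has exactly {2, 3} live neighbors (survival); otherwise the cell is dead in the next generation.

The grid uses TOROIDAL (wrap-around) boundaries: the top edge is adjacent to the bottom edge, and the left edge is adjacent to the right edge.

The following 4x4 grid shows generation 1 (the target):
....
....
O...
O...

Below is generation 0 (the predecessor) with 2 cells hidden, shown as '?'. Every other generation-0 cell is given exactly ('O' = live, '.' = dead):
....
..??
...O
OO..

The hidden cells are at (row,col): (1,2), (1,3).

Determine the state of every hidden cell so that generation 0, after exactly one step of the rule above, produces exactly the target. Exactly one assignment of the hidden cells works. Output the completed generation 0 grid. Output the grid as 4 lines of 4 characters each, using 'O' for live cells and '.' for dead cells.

Answer: ....
....
...O
OO..

Derivation:
Hidden generation-0 cells (in order): (1,2), (1,3).
A hidden cell only influences target cells in its own 3x3 neighborhood. Try each of the 2^2 = 4 assignments, step the completed generation 0 forward once under B3/S23, and compare with the target:
  (1,2)=. (1,3)=. -> step reproduces the target at every cell -> ACCEPT
  (1,2)=. (1,3)=O -> step gives (0,0)='O' but target has '.' -> reject
  (1,2)=O (1,3)=. -> step gives (0,1)='O' but target has '.' -> reject
  (1,2)=O (1,3)=O -> step gives (0,0)='O' but target has '.' -> reject
Unique solution: (1,2)=dead, (1,3)=dead.
Check: live-neighbor counts of every cell in the completed generation 0:
2211
1011
3221
2122
Applying B3/S23 to generation 0 with these counts gives:
....
....
O...
O...
which matches the target exactly.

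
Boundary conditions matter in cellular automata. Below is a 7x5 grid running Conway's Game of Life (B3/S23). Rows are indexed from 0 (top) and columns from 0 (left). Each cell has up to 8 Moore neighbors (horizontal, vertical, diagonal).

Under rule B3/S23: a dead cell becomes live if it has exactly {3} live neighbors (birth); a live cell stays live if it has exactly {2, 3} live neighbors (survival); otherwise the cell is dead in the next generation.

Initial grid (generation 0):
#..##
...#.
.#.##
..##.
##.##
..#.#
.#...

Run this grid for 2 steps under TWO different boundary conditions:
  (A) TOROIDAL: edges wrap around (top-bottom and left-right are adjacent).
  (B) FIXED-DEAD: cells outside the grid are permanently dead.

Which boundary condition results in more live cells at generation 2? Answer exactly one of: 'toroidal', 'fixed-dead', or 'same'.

Answer: toroidal

Derivation:
Under TOROIDAL boundary, generation 2:
#.###
#....
.....
#....
##...
..##.
.....
Population = 10

Under FIXED-DEAD boundary, generation 2:
.....
...##
.....
.....
##.#.
.#.#.
.....
Population = 7

Comparison: toroidal=10, fixed-dead=7 -> toroidal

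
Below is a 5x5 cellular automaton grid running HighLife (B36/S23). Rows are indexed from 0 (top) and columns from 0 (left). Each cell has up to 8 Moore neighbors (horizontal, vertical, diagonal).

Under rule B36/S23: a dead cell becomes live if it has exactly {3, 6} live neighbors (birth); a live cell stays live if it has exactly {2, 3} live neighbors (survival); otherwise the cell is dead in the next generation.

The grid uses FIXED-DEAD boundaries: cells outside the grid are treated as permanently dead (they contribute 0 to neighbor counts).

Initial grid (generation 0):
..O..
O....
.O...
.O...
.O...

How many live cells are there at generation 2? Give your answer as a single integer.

Simulating step by step:
Generation 0 (given above): 5 live cells
Generation 1: 6 live cells
.....
.O...
OO...
OOO..
.....
Generation 2: 5 live cells
.....
OO...
.....
O.O..
.O...
Population at generation 2: 5

Answer: 5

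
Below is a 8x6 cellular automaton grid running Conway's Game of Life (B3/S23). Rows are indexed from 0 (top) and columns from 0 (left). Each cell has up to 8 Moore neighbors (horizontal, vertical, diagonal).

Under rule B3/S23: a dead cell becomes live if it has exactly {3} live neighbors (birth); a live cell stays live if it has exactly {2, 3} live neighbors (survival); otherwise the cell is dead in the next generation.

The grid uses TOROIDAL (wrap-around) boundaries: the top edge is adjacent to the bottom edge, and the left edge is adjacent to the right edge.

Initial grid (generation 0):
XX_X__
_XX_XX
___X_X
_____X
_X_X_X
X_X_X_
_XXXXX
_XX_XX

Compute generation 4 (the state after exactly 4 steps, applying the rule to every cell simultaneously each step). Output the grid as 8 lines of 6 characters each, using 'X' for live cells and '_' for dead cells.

Simulating step by step:
Generation 0 (given above): 25 live cells
Generation 1: 11 live cells
______
_X___X
__XX_X
__X__X
_XXX_X
______
______
______
Generation 2: 14 live cells
______
X_X_X_
_XXX_X
_____X
XXXXX_
__X___
______
______
Generation 3: 16 live cells
______
X_X_XX
_XXX_X
_____X
XXXXXX
__X___
______
______
Generation 4: 18 live cells
(generation 4 grid is the final answer)

Answer: _____X
X_X_XX
_XXX__
______
XXXXXX
X_X_XX
______
______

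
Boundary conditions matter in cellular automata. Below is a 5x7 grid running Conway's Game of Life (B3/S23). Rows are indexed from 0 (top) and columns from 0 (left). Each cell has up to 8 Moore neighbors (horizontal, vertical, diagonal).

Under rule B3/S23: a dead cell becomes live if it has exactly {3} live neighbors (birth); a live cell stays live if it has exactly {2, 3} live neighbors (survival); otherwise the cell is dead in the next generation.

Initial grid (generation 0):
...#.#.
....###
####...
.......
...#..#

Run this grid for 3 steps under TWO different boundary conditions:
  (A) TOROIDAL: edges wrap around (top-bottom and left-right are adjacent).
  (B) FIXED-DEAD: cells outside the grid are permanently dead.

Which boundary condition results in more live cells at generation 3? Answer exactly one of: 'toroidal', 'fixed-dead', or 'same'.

Under TOROIDAL boundary, generation 3:
....###
....###
.......
..#.#..
...##.#
Population = 11

Under FIXED-DEAD boundary, generation 3:
.......
##.....
##.#...
##..#..
.......
Population = 8

Comparison: toroidal=11, fixed-dead=8 -> toroidal

Answer: toroidal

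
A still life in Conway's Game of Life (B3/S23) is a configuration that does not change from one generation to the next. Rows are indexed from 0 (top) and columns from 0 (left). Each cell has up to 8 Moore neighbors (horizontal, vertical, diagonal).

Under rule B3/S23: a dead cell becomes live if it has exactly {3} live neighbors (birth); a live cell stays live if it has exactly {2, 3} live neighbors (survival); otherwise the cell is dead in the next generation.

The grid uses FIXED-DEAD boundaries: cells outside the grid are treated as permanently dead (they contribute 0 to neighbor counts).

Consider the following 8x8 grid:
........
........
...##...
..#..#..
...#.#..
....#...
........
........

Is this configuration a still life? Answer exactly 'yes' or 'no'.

Compute generation 1 and compare to generation 0 (given above):
Generation 1:
........
........
...##...
..#..#..
...#.#..
....#...
........
........
The grids are IDENTICAL -> still life.

Answer: yes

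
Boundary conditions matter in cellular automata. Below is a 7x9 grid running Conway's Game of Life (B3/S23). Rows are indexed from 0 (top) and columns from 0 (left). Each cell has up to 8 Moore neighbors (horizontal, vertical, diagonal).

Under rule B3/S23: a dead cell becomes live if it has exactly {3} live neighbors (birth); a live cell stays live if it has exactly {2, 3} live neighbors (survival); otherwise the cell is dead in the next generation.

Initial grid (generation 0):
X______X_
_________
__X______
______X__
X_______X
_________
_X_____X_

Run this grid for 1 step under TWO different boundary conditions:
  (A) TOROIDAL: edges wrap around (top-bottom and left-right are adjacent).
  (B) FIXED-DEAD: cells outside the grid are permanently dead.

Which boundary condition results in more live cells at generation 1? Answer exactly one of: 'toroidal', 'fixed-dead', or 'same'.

Answer: toroidal

Derivation:
Under TOROIDAL boundary, generation 1:
________X
_________
_________
_________
_________
X_______X
________X
Population = 4

Under FIXED-DEAD boundary, generation 1:
_________
_________
_________
_________
_________
_________
_________
Population = 0

Comparison: toroidal=4, fixed-dead=0 -> toroidal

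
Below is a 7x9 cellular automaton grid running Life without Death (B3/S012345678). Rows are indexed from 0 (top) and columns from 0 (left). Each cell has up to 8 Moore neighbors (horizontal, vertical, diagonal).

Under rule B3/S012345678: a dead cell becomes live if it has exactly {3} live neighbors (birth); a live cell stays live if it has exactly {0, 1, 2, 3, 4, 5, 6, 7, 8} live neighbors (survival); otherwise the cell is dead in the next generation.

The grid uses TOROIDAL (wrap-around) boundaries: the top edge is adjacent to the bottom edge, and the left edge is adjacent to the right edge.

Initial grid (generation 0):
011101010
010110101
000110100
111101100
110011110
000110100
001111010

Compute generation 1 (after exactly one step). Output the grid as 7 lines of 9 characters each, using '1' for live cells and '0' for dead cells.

Simulating step by step:
Generation 0 (given above): 33 live cells
Generation 1: 41 live cells
(generation 1 grid is the final answer)

Answer: 111101011
110110101
000110100
111101101
110011111
010110101
011111010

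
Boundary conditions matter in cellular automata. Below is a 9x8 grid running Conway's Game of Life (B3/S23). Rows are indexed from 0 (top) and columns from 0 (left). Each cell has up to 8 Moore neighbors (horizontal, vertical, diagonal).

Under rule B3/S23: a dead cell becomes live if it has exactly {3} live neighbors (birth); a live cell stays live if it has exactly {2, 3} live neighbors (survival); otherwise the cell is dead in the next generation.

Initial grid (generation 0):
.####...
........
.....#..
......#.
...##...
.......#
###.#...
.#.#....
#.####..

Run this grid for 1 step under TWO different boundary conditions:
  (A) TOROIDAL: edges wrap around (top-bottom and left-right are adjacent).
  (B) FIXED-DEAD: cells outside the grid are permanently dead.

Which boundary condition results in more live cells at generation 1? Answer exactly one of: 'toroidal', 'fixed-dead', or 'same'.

Under TOROIDAL boundary, generation 1:
.#...#..
..###...
........
....##..
........
###.#...
####....
.....#..
#....#..
Population = 18

Under FIXED-DEAD boundary, generation 1:
..##....
..###...
........
....##..
........
.##.#...
####....
.....#..
.####...
Population = 19

Comparison: toroidal=18, fixed-dead=19 -> fixed-dead

Answer: fixed-dead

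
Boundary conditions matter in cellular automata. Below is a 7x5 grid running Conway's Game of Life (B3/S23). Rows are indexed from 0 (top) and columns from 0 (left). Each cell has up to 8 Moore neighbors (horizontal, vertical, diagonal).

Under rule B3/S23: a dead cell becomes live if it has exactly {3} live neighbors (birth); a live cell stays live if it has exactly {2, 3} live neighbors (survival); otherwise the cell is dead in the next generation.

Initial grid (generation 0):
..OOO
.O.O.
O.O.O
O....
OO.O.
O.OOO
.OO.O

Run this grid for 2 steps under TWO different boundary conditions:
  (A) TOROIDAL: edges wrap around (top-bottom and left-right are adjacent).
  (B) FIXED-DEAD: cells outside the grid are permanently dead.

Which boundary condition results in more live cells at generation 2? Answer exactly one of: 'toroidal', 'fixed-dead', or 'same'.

Answer: fixed-dead

Derivation:
Under TOROIDAL boundary, generation 2:
.....
.OO..
O...O
.O...
..OO.
.....
.....
Population = 7

Under FIXED-DEAD boundary, generation 2:
..OO.
.O..O
O..O.
O....
O.O.O
O.O.O
.O.O.
Population = 15

Comparison: toroidal=7, fixed-dead=15 -> fixed-dead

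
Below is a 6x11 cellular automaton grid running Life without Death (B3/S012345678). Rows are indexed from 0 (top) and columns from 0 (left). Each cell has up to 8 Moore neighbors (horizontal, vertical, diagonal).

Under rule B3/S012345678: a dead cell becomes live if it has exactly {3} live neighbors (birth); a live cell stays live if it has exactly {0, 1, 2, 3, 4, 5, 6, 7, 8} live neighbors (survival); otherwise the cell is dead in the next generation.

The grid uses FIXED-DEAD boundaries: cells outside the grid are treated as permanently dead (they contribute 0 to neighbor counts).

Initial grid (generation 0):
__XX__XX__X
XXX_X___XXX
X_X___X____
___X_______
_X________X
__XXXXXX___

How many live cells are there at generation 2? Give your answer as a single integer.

Simulating step by step:
Generation 0 (given above): 24 live cells
Generation 1: 32 live cells
__XX__XXX_X
XXX_XXX_XXX
X_X___X__X_
_XXX_______
_X___XX___X
__XXXXXX___
Generation 2: 41 live cells
__XXX_XXX_X
XXX_XXX_XXX
X_X_X_XXXXX
XXXX_XX____
_X___XXX__X
__XXXXXX___
Population at generation 2: 41

Answer: 41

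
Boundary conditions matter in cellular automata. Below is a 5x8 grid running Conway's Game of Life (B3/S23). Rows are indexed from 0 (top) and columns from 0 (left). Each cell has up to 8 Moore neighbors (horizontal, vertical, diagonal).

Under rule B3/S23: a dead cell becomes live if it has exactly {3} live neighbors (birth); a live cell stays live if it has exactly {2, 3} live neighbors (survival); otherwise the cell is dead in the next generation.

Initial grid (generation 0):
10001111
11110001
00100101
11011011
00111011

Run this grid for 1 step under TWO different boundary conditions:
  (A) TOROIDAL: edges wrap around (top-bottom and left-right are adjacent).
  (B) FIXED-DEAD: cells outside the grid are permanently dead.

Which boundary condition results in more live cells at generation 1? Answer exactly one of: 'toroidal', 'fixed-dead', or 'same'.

Answer: fixed-dead

Derivation:
Under TOROIDAL boundary, generation 1:
00000000
00110000
00000100
01000000
00100000
Population = 5

Under FIXED-DEAD boundary, generation 1:
10111111
10110001
00000101
01000000
01101011
Population = 19

Comparison: toroidal=5, fixed-dead=19 -> fixed-dead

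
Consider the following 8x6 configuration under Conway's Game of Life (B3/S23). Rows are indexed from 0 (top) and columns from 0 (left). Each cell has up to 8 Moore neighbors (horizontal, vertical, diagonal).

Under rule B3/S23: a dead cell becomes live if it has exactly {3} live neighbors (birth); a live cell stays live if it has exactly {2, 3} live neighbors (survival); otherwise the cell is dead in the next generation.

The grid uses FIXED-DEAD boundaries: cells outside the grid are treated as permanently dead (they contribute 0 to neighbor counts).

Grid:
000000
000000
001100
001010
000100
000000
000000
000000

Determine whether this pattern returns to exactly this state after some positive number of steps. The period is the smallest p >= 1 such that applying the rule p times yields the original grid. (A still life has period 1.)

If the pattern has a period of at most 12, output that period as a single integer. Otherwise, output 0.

Simulating and comparing each generation to the original:
Gen 0 (original, given above): 5 live cells
Gen 1: 5 live cells, MATCHES original -> period = 1

Answer: 1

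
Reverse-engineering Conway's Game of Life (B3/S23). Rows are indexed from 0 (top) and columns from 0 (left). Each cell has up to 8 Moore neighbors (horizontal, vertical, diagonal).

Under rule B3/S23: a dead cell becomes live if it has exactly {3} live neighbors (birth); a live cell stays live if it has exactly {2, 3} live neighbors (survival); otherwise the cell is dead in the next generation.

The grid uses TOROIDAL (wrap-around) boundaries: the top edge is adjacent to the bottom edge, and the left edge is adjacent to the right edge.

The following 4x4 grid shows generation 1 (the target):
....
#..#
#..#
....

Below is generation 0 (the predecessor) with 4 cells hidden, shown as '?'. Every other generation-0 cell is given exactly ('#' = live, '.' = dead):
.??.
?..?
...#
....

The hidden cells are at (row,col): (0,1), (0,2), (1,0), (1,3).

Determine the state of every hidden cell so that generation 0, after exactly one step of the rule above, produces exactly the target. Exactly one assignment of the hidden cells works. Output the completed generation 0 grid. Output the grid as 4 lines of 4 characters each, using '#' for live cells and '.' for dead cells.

Hidden generation-0 cells (in order): (0,1), (0,2), (1,0), (1,3).
A hidden cell only influences target cells in its own 3x3 neighborhood. Try each of the 2^4 = 16 assignments, step the completed generation 0 forward once under B3/S23, and compare with the target:
  (0,1)=. (0,2)=. (1,0)=. (1,3)=. -> step gives (1,0)='.' but target has '#' -> reject
  (0,1)=. (0,2)=. (1,0)=. (1,3)=# -> step gives (1,0)='.' but target has '#' -> reject
  (0,1)=. (0,2)=. (1,0)=# (1,3)=. -> step gives (1,0)='.' but target has '#' -> reject
  (0,1)=. (0,2)=. (1,0)=# (1,3)=# -> step reproduces the target at every cell -> ACCEPT
  (0,1)=. (0,2)=# (1,0)=. (1,3)=. -> step gives (1,0)='.' but target has '#' -> reject
  (0,1)=. (0,2)=# (1,0)=. (1,3)=# -> step gives (1,0)='.' but target has '#' -> reject
  (0,1)=. (0,2)=# (1,0)=# (1,3)=. -> step gives (1,0)='.' but target has '#' -> reject
  (0,1)=. (0,2)=# (1,0)=# (1,3)=# -> step gives (0,3)='#' but target has '.' -> reject
  (0,1)=# (0,2)=. (1,0)=. (1,3)=. -> step gives (1,0)='.' but target has '#' -> reject
  (0,1)=# (0,2)=. (1,0)=. (1,3)=# -> step gives (1,2)='#' but target has '.' -> reject
  (0,1)=# (0,2)=. (1,0)=# (1,3)=. -> step gives (1,3)='.' but target has '#' -> reject
  (0,1)=# (0,2)=. (1,0)=# (1,3)=# -> step gives (0,0)='#' but target has '.' -> reject
  (0,1)=# (0,2)=# (1,0)=. (1,3)=. -> step gives (1,0)='.' but target has '#' -> reject
  (0,1)=# (0,2)=# (1,0)=. (1,3)=# -> step gives (0,2)='#' but target has '.' -> reject
  (0,1)=# (0,2)=# (1,0)=# (1,3)=. -> step gives (0,1)='#' but target has '.' -> reject
  (0,1)=# (0,2)=# (1,0)=# (1,3)=# -> step gives (0,0)='#' but target has '.' -> reject
Unique solution: (0,1)=dead, (0,2)=dead, (1,0)=live, (1,3)=live.
Check: live-neighbor counts of every cell in the completed generation 0:
2112
2122
3122
1011
Applying B3/S23 to generation 0 with these counts gives:
....
#..#
#..#
....
which matches the target exactly.

Answer: ....
#..#
...#
....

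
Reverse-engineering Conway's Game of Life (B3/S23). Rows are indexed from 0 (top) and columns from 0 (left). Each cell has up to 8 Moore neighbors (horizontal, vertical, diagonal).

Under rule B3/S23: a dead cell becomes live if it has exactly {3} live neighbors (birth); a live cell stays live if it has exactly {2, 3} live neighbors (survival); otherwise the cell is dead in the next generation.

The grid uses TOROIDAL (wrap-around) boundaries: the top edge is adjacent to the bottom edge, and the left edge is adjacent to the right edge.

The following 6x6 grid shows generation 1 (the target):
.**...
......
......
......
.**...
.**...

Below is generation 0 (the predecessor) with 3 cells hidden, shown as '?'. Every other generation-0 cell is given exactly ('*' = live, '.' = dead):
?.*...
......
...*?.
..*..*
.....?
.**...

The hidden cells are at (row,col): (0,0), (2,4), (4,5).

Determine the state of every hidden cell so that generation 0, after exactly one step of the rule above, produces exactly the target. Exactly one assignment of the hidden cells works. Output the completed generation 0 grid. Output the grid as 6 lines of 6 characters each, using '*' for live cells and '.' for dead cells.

Hidden generation-0 cells (in order): (0,0), (2,4), (4,5).
A hidden cell only influences target cells in its own 3x3 neighborhood. Try each of the 2^3 = 8 assignments, step the completed generation 0 forward once under B3/S23, and compare with the target:
  (0,0)=. (2,4)=. (4,5)=. -> step reproduces the target at every cell -> ACCEPT
  (0,0)=. (2,4)=. (4,5)=* -> step gives (3,4)='*' but target has '.' -> reject
  (0,0)=. (2,4)=* (4,5)=. -> step gives (1,3)='*' but target has '.' -> reject
  (0,0)=. (2,4)=* (4,5)=* -> step gives (1,3)='*' but target has '.' -> reject
  (0,0)=* (2,4)=. (4,5)=. -> step gives (0,1)='.' but target has '*' -> reject
  (0,0)=* (2,4)=. (4,5)=* -> step gives (0,1)='.' but target has '*' -> reject
  (0,0)=* (2,4)=* (4,5)=. -> step gives (0,1)='.' but target has '*' -> reject
  (0,0)=* (2,4)=* (4,5)=* -> step gives (0,1)='.' but target has '*' -> reject
Unique solution: (0,0)=dead, (2,4)=dead, (4,5)=dead.
Check: live-neighbor counts of every cell in the completed generation 0:
132200
012210
112121
111220
233211
122200
Applying B3/S23 to generation 0 with these counts gives:
.**...
......
......
......
.**...
.**...
which matches the target exactly.

Answer: ..*...
......
...*..
..*..*
......
.**...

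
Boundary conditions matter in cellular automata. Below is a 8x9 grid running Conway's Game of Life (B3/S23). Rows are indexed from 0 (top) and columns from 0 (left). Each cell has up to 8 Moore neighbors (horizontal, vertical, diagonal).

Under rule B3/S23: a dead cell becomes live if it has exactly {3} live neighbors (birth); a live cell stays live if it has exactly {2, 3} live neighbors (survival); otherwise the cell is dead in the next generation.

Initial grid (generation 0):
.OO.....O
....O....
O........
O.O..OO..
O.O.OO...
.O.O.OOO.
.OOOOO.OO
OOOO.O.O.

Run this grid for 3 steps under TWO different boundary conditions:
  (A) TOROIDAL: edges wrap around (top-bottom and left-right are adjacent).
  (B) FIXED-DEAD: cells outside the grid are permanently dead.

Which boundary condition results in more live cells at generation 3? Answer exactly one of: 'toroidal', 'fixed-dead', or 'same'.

Under TOROIDAL boundary, generation 3:
OO......O
..O....O.
......OO.
.......O.
.O.......
....OOO..
.........
.........
Population = 12

Under FIXED-DEAD boundary, generation 3:
.........
.O.......
O.O...O..
O........
O.......O
....OO..O
......O..
.......O.
Population = 12

Comparison: toroidal=12, fixed-dead=12 -> same

Answer: same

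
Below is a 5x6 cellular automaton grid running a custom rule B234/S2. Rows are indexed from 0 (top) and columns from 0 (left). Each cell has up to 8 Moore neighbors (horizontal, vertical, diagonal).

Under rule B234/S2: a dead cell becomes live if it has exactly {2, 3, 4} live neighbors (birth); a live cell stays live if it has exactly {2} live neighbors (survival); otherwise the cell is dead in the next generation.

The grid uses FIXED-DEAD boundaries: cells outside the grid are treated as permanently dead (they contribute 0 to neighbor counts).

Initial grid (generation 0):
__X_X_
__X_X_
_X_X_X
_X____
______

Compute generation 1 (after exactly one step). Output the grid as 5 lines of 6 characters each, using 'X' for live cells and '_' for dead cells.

Answer: _X_X_X
_X___X
XXXXX_
X_X_X_
______

Derivation:
Simulating step by step:
Generation 0 (given above): 8 live cells
Generation 1: 13 live cells
(generation 1 grid is the final answer)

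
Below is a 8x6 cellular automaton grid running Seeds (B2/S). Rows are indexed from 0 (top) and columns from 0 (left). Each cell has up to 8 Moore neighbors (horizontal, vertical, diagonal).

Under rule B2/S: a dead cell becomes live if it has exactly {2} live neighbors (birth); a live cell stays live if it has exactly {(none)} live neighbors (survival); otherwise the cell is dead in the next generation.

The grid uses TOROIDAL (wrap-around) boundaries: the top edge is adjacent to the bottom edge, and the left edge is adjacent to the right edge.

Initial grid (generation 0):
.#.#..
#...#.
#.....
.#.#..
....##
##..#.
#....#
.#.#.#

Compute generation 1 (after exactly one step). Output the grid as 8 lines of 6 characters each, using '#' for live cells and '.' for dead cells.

Answer: ......
..##..
..###.
..#...
......
...#..
...#..
......

Derivation:
Simulating step by step:
Generation 0 (given above): 17 live cells
Generation 1: 8 live cells
(generation 1 grid is the final answer)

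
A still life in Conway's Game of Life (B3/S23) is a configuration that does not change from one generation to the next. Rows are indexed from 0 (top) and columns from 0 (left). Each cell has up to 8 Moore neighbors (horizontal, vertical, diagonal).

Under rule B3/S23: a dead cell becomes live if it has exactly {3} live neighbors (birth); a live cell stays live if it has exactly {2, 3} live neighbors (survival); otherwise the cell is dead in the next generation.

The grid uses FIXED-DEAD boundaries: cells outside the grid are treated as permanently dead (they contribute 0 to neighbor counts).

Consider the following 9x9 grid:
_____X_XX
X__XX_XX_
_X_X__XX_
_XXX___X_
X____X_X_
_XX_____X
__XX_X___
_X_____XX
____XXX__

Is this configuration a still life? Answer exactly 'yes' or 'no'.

Answer: no

Derivation:
Compute generation 1 and compare to generation 0 (given above):
Generation 1:
____XX_XX
__XXX____
XX___X__X
XX_XX__XX
X__X__XXX
_XXXX_X__
___X___XX
__XX___X_
_____XXX_
Cell (0,4) differs: gen0=0 vs gen1=1 -> NOT a still life.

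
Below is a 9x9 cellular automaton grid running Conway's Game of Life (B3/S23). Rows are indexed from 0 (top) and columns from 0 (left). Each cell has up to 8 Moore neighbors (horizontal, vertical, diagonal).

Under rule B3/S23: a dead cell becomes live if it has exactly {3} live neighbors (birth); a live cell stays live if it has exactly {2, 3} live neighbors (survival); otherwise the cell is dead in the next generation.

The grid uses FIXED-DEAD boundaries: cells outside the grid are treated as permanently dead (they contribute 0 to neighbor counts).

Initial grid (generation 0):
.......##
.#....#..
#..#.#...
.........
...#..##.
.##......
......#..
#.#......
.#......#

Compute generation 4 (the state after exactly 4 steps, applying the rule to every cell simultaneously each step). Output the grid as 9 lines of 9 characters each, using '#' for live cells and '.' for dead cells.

Answer: .......#.
........#
.........
...##.#..
..#......
..###....
#..#.....
.#.......
.........

Derivation:
Simulating step by step:
Generation 0 (given above): 17 live cells
Generation 1: 12 live cells
.......#.
......##.
.........
....#.#..
..#......
..#...##.
..#......
.#.......
.#.......
Generation 2: 18 live cells
......##.
......##.
.....###.
.........
...#.###.
.###.....
.##......
.##......
.........
Generation 3: 16 live cells
......##.
........#
.....#.#.
....#....
...##.#..
.#.##.#..
#........
.##......
.........
Generation 4: 12 live cells
(generation 4 grid is the final answer)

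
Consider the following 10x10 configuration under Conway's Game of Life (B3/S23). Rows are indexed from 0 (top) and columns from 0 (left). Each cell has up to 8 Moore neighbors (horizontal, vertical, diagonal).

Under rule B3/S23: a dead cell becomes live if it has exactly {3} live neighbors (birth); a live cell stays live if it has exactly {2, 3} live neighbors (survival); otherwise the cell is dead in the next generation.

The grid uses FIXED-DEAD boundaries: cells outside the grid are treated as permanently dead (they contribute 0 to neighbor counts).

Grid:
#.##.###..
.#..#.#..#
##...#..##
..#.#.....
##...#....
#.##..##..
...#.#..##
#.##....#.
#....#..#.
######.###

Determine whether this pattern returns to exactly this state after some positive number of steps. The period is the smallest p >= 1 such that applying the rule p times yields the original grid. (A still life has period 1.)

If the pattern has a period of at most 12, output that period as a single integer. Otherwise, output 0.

Simulating and comparing each generation to the original:
Gen 0 (original, given above): 45 live cells
Gen 1: 53 live cells, differs from original
Gen 2: 33 live cells, differs from original
Gen 3: 35 live cells, differs from original
Gen 4: 36 live cells, differs from original
Gen 5: 38 live cells, differs from original
Gen 6: 36 live cells, differs from original
Gen 7: 35 live cells, differs from original
Gen 8: 38 live cells, differs from original
Gen 9: 33 live cells, differs from original
Gen 10: 25 live cells, differs from original
Gen 11: 15 live cells, differs from original
Gen 12: 16 live cells, differs from original
No period found within 12 steps.

Answer: 0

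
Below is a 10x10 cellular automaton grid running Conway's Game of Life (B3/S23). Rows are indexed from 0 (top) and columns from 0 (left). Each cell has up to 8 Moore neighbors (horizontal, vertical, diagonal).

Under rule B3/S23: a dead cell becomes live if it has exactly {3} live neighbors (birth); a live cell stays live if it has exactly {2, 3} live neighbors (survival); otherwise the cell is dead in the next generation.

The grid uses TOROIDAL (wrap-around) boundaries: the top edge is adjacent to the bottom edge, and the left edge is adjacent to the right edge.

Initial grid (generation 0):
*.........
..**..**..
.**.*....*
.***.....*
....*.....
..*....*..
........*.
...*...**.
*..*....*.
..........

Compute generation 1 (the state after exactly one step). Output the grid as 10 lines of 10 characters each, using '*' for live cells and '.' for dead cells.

Answer: ..........
*.**......
....*...*.
.*..*.....
.*........
..........
........*.
.......**.
.......***
.........*

Derivation:
Simulating step by step:
Generation 0 (given above): 23 live cells
Generation 1: 15 live cells
(generation 1 grid is the final answer)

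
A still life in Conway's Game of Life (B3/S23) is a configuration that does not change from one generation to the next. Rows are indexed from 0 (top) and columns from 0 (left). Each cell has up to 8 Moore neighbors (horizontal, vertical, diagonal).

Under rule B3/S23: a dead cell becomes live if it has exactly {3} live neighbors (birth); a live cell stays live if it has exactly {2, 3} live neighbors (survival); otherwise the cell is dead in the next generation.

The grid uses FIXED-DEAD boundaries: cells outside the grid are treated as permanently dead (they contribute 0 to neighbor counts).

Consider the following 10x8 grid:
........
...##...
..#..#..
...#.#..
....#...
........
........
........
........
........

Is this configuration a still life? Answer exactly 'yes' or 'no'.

Answer: yes

Derivation:
Compute generation 1 and compare to generation 0 (given above):
Generation 1:
........
...##...
..#..#..
...#.#..
....#...
........
........
........
........
........
The grids are IDENTICAL -> still life.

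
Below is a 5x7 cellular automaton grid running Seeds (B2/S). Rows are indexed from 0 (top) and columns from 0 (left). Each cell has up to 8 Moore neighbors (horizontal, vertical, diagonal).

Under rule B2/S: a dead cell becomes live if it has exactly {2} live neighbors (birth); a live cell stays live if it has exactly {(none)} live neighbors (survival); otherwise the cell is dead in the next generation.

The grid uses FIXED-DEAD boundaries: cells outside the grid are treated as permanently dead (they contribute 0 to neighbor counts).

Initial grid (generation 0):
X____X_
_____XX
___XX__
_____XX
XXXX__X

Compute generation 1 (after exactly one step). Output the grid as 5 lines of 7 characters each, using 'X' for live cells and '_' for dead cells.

Answer: ____X__
___X___
_______
X______
____X__

Derivation:
Simulating step by step:
Generation 0 (given above): 13 live cells
Generation 1: 4 live cells
(generation 1 grid is the final answer)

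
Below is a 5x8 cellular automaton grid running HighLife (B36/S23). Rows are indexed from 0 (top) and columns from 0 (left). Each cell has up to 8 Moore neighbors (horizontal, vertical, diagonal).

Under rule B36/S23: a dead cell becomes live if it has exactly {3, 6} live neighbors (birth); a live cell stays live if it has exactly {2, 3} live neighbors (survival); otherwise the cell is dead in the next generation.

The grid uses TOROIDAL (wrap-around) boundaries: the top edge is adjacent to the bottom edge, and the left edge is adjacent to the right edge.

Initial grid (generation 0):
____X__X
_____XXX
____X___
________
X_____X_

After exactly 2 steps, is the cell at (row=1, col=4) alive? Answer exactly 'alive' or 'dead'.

Answer: alive

Derivation:
Simulating step by step:
Generation 0 (given above): 8 live cells
Generation 1: 8 live cells
X_______
____XXXX
_____XX_
________
_______X
Generation 2: 7 live cells
X____X__
____X__X
____X__X
______X_
________

Cell (1,4) at generation 2: 1 -> alive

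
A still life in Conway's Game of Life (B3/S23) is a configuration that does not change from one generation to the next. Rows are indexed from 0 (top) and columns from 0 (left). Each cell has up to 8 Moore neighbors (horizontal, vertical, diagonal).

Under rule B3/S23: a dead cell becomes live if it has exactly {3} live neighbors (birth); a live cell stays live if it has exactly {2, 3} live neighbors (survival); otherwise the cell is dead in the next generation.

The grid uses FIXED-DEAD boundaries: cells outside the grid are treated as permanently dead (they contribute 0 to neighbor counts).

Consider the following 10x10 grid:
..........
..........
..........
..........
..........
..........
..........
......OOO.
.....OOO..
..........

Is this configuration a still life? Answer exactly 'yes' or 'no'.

Compute generation 1 and compare to generation 0 (given above):
Generation 1:
..........
..........
..........
..........
..........
..........
.......O..
.....O..O.
.....O..O.
......O...
Cell (6,7) differs: gen0=0 vs gen1=1 -> NOT a still life.

Answer: no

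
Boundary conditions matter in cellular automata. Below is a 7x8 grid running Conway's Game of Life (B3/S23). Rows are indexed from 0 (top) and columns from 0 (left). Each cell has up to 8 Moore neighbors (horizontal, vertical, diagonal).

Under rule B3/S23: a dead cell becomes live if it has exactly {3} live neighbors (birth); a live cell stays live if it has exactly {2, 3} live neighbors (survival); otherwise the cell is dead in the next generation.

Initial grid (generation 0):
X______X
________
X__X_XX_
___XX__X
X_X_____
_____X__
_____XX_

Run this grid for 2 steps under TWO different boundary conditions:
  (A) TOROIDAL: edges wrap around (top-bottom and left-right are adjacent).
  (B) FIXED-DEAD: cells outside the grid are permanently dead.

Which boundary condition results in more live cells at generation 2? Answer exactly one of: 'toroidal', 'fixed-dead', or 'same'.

Answer: same

Derivation:
Under TOROIDAL boundary, generation 2:
X_______
X_______
___X____
XX______
XX______
_______X
________
Population = 8

Under FIXED-DEAD boundary, generation 2:
________
_____XX_
___X___X
______X_
________
______X_
_____XX_
Population = 8

Comparison: toroidal=8, fixed-dead=8 -> same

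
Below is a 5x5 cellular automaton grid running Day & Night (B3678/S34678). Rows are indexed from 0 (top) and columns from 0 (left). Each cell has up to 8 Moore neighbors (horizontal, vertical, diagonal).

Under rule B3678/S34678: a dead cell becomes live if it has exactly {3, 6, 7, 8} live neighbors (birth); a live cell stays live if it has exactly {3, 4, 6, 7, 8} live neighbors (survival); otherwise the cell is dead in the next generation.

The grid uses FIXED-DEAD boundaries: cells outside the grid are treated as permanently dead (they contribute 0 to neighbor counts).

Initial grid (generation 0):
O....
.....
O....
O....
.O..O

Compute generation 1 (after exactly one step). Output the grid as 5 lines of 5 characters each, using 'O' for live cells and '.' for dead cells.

Simulating step by step:
Generation 0 (given above): 5 live cells
Generation 1: 1 live cells
(generation 1 grid is the final answer)

Answer: .....
.....
.....
.O...
.....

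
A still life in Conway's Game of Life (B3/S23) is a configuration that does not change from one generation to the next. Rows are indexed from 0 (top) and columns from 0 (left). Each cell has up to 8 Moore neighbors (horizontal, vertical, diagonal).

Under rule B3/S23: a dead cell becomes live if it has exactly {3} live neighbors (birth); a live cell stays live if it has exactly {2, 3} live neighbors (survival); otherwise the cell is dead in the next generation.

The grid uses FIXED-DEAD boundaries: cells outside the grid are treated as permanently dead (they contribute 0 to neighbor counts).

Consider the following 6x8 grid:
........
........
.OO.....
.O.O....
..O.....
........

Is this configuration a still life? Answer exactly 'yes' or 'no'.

Answer: yes

Derivation:
Compute generation 1 and compare to generation 0 (given above):
Generation 1:
........
........
.OO.....
.O.O....
..O.....
........
The grids are IDENTICAL -> still life.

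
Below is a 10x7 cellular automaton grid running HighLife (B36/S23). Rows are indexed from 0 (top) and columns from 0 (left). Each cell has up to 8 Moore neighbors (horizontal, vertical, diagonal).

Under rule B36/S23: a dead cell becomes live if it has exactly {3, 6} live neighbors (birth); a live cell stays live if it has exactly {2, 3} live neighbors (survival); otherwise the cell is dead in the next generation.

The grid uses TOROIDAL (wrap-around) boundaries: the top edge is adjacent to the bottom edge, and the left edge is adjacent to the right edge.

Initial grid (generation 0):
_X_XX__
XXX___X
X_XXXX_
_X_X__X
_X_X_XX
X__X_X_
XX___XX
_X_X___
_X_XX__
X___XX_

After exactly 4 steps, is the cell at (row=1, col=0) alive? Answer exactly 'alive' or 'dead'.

Answer: alive

Derivation:
Simulating step by step:
Generation 0 (given above): 34 live cells
Generation 1: 26 live cells
___XX__
___X__X
_X__XX_
_XX_X__
_X_X_X_
_______
_X___X_
_X_X_XX
XX_X_X_
XX___X_
Generation 2: 32 live cells
X_XXXXX
__XX___
XX__XX_
XX_____
_X_XX__
__X_X__
X_X_XXX
_X___X_
_____XX
XX_X_X_
Generation 3: 30 live cells
X____X_
____X__
X__XX_X
___X_XX
XX_XX__
X_XX__X
X_X_X_X
_X____X
_XX__X_
_X_XX__
Generation 4: 25 live cells
___X_X_
X__XX__
X__X__X
_X__X__
_X_____
_X_____
__X____
___X__X
_X_XXX_
XX_XXXX

Cell (1,0) at generation 4: 1 -> alive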